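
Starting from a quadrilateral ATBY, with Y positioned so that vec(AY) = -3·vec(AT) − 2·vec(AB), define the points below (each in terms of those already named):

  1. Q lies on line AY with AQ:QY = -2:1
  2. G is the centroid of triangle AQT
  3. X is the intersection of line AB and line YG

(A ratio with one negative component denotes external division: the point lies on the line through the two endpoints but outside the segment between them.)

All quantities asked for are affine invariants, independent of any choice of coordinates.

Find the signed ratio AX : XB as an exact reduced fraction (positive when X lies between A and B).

AX:XB = -1/3

Set A = (0, 0), T = (1, 0), B = (0, 1), Y = (-3, -2); any affine frame gives the same invariant.
1. Q lies on line AY with AQ:QY = -2:1 ⇒ Q = (-6, -4)
2. G is the centroid of triangle AQT ⇒ G = (-5/3, -4/3)
3. X is the intersection of line AB and line YG ⇒ X = (0, -1/2)
X = A + t·(B−A) with t = -1/2, so AX:XB = t:(1−t) = -1/2:3/2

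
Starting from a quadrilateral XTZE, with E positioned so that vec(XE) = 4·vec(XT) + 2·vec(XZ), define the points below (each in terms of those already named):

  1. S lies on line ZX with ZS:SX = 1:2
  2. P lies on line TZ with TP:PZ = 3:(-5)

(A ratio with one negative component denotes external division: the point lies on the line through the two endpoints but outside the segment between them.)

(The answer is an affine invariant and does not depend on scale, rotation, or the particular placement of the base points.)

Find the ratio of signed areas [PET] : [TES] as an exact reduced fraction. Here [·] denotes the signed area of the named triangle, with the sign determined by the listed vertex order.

[PET]:[TES] = 15/8

Assign X = (0, 0), T = (1, 0), Z = (0, 1), E = (4, 2) — the answer is frame-independent, so this choice is without loss of generality.
1. S lies on line ZX with ZS:SX = 1:2 ⇒ S = (0, 2/3)
2. P lies on line TZ with TP:PZ = 3:(-5) ⇒ P = (5/2, -3/2)
2·[PET] = 15/2, 2·[TES] = 4
[PET]:[TES] = 15/2:4 = 15/8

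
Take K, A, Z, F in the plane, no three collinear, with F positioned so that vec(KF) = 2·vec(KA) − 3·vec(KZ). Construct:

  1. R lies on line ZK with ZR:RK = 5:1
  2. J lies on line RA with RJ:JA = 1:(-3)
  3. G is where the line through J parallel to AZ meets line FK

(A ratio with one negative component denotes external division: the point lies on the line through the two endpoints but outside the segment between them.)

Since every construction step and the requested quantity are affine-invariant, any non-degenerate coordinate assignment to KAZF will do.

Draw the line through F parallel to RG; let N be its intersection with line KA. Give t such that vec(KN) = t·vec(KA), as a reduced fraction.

Assign K = (0, 0), A = (1, 0), Z = (0, 1), F = (2, -3) — the answer is frame-independent, so this choice is without loss of generality.
1. R lies on line ZK with ZR:RK = 5:1 ⇒ R = (0, 1/6)
2. J lies on line RA with RJ:JA = 1:(-3) ⇒ J = (-1/2, 1/4)
3. G is where the line through J parallel to AZ meets line FK ⇒ G = (1/2, -3/4)
through F parallel to RG: direction (1/2, -11/12); meets KA at N = (4/11, 0)
N = K + t·(A−K) with t = 4/11

t = 4/11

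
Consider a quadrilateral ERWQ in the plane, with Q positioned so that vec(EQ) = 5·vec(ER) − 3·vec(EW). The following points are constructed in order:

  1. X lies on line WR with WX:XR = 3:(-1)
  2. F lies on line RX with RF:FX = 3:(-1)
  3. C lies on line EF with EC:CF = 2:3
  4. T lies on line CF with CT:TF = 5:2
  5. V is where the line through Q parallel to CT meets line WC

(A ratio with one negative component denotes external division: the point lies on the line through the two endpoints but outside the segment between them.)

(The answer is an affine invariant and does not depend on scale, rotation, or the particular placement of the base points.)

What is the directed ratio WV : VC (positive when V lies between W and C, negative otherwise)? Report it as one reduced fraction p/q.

WV:VC = -13/6

Set E = (0, 0), R = (1, 0), W = (0, 1), Q = (5, -3); any affine frame gives the same invariant.
1. X lies on line WR with WX:XR = 3:(-1) ⇒ X = (3/2, -1/2)
2. F lies on line RX with RF:FX = 3:(-1) ⇒ F = (7/4, -3/4)
3. C lies on line EF with EC:CF = 2:3 ⇒ C = (7/10, -3/10)
4. T lies on line CF with CT:TF = 5:2 ⇒ T = (29/20, -87/140)
5. V is where the line through Q parallel to CT meets line WC ⇒ V = (13/10, -99/70)
V = W + t·(C−W) with t = 13/7, so WV:VC = t:(1−t) = 13/7:-6/7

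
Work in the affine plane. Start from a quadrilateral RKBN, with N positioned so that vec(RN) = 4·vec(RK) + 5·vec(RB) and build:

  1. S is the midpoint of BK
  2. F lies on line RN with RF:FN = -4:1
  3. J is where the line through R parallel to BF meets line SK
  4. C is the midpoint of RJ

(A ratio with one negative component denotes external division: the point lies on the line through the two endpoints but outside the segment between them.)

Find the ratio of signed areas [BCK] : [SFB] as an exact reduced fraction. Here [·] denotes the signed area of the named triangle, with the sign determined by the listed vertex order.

[BCK]:[SFB] = 1/11

Set R = (0, 0), K = (1, 0), B = (0, 1), N = (4, 5); any affine frame gives the same invariant.
1. S is the midpoint of BK ⇒ S = (1/2, 1/2)
2. F lies on line RN with RF:FN = -4:1 ⇒ F = (16/3, 20/3)
3. J is where the line through R parallel to BF meets line SK ⇒ J = (16/33, 17/33)
4. C is the midpoint of RJ ⇒ C = (8/33, 17/66)
2·[BCK] = 1/2, 2·[SFB] = 11/2
[BCK]:[SFB] = 1/2:11/2 = 1/11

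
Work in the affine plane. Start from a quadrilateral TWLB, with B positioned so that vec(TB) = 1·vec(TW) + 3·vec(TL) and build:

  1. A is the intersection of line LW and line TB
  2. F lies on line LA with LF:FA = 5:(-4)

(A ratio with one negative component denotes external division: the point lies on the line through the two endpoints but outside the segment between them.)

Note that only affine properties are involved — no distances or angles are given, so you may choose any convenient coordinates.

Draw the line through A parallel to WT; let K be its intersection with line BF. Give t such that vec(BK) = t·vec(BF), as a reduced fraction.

t = 9/13

Assign T = (0, 0), W = (1, 0), L = (0, 1), B = (1, 3) — the answer is frame-independent, so this choice is without loss of generality.
1. A is the intersection of line LW and line TB ⇒ A = (1/4, 3/4)
2. F lies on line LA with LF:FA = 5:(-4) ⇒ F = (5/4, -1/4)
through A parallel to WT: direction (-1, 0); meets BF at K = (61/52, 3/4)
K = B + t·(F−B) with t = 9/13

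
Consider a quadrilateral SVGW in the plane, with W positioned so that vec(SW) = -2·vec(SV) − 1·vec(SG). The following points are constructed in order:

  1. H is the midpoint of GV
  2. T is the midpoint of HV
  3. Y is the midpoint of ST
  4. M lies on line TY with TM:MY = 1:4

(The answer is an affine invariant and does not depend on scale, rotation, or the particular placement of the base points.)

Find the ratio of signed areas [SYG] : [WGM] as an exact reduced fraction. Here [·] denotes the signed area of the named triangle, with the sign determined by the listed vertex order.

Choose coordinates S = (0, 0), V = (1, 0), G = (0, 1), W = (-2, -1).
1. H is the midpoint of GV ⇒ H = (1/2, 1/2)
2. T is the midpoint of HV ⇒ T = (3/4, 1/4)
3. Y is the midpoint of ST ⇒ Y = (3/8, 1/8)
4. M lies on line TY with TM:MY = 1:4 ⇒ M = (27/40, 9/40)
2·[SYG] = 3/8, 2·[WGM] = -29/10
[SYG]:[WGM] = 3/8:-29/10 = -15/116

[SYG]:[WGM] = -15/116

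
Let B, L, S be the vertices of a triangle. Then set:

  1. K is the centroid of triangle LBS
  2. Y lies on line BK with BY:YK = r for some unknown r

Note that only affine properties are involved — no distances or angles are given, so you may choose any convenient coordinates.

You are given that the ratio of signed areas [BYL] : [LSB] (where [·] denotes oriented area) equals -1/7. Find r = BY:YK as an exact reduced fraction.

Choose coordinates B = (0, 0), L = (1, 0), S = (0, 1).
1. K is the centroid of triangle LBS ⇒ K = (1/3, 1/3)
2. With BY:YK = r, write λ = r/(r+1) so Y = B + λ·(K−B); Y is affine-linear in λ
Every point depending on Y is an affine combination of Y and λ-independent points, so each such coordinate is linear in λ; the λ² term in each signed area is a multiple of (K−B)×(K−B) = 0, so 2·[BYL] and 2·[LSB] are each linear in λ. Evaluating at λ=0 and λ=1:
  2·[BYL] = -1/3·λ,   2·[LSB] = 1
So [BYL]:[LSB] = (-1/3·λ) / (1). Setting this equal to -1/7:
  -1/3·λ = -1/7·(1)  ⇒  λ = 3/7
Then r = λ/(1−λ) = (3/7)/(4/7) = 3/4. Check: with r = 3/4, Y = (1/7, 1/7) and [BYL]:[LSB] = -1/7 as required.

r = 3/4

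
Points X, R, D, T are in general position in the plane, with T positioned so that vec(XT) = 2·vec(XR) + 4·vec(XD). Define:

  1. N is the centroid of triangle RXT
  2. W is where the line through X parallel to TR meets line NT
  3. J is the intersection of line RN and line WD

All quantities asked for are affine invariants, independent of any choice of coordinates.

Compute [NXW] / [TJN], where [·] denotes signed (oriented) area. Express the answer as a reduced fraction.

[NXW]:[TJN] = 4/7

Work in coordinates with X = (0, 0), R = (1, 0), D = (0, 1), T = (2, 4).
1. N is the centroid of triangle RXT ⇒ N = (1, 4/3)
2. W is where the line through X parallel to TR meets line NT ⇒ W = (-1, -4)
3. J is the intersection of line RN and line WD ⇒ J = (1, 6)
2·[NXW] = 8/3, 2·[TJN] = 14/3
[NXW]:[TJN] = 8/3:14/3 = 4/7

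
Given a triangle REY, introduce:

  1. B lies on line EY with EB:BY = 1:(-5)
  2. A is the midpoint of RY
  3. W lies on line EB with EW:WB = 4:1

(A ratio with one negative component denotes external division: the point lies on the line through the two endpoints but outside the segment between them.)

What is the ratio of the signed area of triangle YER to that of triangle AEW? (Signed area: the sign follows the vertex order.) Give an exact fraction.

Choose coordinates R = (0, 0), E = (1, 0), Y = (0, 1).
1. B lies on line EY with EB:BY = 1:(-5) ⇒ B = (5/4, -1/4)
2. A is the midpoint of RY ⇒ A = (0, 1/2)
3. W lies on line EB with EW:WB = 4:1 ⇒ W = (6/5, -1/5)
2·[YER] = -1, 2·[AEW] = -1/10
[YER]:[AEW] = -1:-1/10 = 10

[YER]:[AEW] = 10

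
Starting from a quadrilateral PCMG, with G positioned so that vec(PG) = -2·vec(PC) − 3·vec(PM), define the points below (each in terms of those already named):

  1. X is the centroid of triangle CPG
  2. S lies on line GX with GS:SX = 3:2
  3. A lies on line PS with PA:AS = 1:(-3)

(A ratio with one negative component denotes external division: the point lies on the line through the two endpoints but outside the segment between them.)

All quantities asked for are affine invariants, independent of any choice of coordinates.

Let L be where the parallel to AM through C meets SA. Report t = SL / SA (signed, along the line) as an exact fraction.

Set P = (0, 0), C = (1, 0), M = (0, 1), G = (-2, -3); any affine frame gives the same invariant.
1. X is the centroid of triangle CPG ⇒ X = (-1/3, -1)
2. S lies on line GX with GS:SX = 3:2 ⇒ S = (-1, -9/5)
3. A lies on line PS with PA:AS = 1:(-3) ⇒ A = (1/2, 9/10)
through C parallel to AM: direction (-1/2, 1/10); meets SA at L = (1/10, 9/50)
L = S + t·(A−S) with t = 11/15

t = 11/15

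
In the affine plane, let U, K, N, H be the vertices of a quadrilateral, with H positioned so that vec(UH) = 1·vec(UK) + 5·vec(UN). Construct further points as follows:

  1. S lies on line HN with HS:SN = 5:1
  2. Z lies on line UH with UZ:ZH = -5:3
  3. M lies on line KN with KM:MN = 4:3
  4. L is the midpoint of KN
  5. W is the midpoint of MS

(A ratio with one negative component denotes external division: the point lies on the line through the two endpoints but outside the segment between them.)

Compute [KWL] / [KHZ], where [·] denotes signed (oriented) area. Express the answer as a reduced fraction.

Assign U = (0, 0), K = (1, 0), N = (0, 1), H = (1, 5) — the answer is frame-independent, so this choice is without loss of generality.
1. S lies on line HN with HS:SN = 5:1 ⇒ S = (1/6, 5/3)
2. Z lies on line UH with UZ:ZH = -5:3 ⇒ Z = (5/2, 25/2)
3. M lies on line KN with KM:MN = 4:3 ⇒ M = (3/7, 4/7)
4. L is the midpoint of KN ⇒ L = (1/2, 1/2)
5. W is the midpoint of MS ⇒ W = (25/84, 47/42)
2·[KWL] = 5/24, 2·[KHZ] = -15/2
[KWL]:[KHZ] = 5/24:-15/2 = -1/36

[KWL]:[KHZ] = -1/36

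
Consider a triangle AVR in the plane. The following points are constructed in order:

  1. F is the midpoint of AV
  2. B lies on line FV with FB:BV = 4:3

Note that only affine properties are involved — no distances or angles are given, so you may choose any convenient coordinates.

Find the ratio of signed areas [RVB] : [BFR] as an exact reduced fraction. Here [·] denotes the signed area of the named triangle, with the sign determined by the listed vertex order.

Set A = (0, 0), V = (1, 0), R = (0, 1); any affine frame gives the same invariant.
1. F is the midpoint of AV ⇒ F = (1/2, 0)
2. B lies on line FV with FB:BV = 4:3 ⇒ B = (11/14, 0)
2·[RVB] = -3/14, 2·[BFR] = -2/7
[RVB]:[BFR] = -3/14:-2/7 = 3/4

[RVB]:[BFR] = 3/4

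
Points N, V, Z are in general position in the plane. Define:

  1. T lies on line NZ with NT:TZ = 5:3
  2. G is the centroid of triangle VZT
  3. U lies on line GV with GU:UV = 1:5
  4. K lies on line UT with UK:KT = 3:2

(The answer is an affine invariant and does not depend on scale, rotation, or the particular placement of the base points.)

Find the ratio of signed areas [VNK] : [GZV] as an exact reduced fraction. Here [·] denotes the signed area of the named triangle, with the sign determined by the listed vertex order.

Choose coordinates N = (0, 0), V = (1, 0), Z = (0, 1).
1. T lies on line NZ with NT:TZ = 5:3 ⇒ T = (0, 5/8)
2. G is the centroid of triangle VZT ⇒ G = (1/3, 13/24)
3. U lies on line GV with GU:UV = 1:5 ⇒ U = (4/9, 65/144)
4. K lies on line UT with UK:KT = 3:2 ⇒ K = (8/45, 5/9)
2·[VNK] = -5/9, 2·[GZV] = -1/8
[VNK]:[GZV] = -5/9:-1/8 = 40/9

[VNK]:[GZV] = 40/9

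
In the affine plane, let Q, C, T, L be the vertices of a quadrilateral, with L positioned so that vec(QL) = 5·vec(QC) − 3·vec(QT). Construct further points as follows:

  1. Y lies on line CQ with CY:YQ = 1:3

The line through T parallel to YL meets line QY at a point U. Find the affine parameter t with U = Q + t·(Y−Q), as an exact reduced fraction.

Assign Q = (0, 0), C = (1, 0), T = (0, 1), L = (5, -3) — the answer is frame-independent, so this choice is without loss of generality.
1. Y lies on line CQ with CY:YQ = 1:3 ⇒ Y = (3/4, 0)
through T parallel to YL: direction (17/4, -3); meets QY at U = (17/12, 0)
U = Q + t·(Y−Q) with t = 17/9

t = 17/9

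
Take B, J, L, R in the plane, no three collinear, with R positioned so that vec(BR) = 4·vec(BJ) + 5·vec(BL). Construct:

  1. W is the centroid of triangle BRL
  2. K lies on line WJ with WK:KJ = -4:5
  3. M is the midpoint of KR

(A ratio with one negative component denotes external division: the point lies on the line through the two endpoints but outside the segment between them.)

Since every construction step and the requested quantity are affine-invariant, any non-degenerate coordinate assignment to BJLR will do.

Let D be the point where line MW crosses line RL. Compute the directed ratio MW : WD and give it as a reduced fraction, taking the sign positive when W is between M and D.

Assign B = (0, 0), J = (1, 0), L = (0, 1), R = (4, 5) — the answer is frame-independent, so this choice is without loss of generality.
1. W is the centroid of triangle BRL ⇒ W = (4/3, 2)
2. K lies on line WJ with WK:KJ = -4:5 ⇒ K = (8/3, 10)
3. M is the midpoint of KR ⇒ M = (10/3, 15/2)
line MW meets RL at D = (32/21, 53/21)
W = M + t·(D−M) with t = 21/19, so MW:WD = 21/19:-2/19

MW:WD = -21/2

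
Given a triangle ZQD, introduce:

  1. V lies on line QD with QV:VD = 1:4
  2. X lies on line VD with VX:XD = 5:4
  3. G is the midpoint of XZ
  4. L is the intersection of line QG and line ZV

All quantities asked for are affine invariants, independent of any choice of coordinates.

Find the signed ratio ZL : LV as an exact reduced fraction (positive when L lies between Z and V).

Work in coordinates with Z = (0, 0), Q = (1, 0), D = (0, 1).
1. V lies on line QD with QV:VD = 1:4 ⇒ V = (4/5, 1/5)
2. X lies on line VD with VX:XD = 5:4 ⇒ X = (16/45, 29/45)
3. G is the midpoint of XZ ⇒ G = (8/45, 29/90)
4. L is the intersection of line QG and line ZV ⇒ L = (58/95, 29/190)
L = Z + t·(V−Z) with t = 29/38, so ZL:LV = t:(1−t) = 29/38:9/38

ZL:LV = 29/9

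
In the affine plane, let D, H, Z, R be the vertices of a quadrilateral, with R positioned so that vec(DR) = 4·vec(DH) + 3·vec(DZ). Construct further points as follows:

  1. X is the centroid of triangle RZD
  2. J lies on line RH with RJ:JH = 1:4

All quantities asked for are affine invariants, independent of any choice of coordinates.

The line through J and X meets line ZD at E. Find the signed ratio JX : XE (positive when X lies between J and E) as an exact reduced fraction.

JX:XE = 31/20

Choose coordinates D = (0, 0), H = (1, 0), Z = (0, 1), R = (4, 3).
1. X is the centroid of triangle RZD ⇒ X = (4/3, 4/3)
2. J lies on line RH with RJ:JH = 1:4 ⇒ J = (17/5, 12/5)
line JX meets ZD at E = (0, 20/31)
X = J + t·(E−J) with t = 31/51, so JX:XE = 31/51:20/51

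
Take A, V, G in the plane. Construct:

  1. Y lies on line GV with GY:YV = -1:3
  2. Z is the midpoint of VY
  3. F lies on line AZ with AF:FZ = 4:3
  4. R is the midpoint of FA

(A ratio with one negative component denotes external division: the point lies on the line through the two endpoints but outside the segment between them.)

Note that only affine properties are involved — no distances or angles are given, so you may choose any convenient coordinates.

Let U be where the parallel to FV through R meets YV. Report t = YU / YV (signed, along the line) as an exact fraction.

Choose coordinates A = (0, 0), V = (1, 0), G = (0, 1).
1. Y lies on line GV with GY:YV = -1:3 ⇒ Y = (-1/2, 3/2)
2. Z is the midpoint of VY ⇒ Z = (1/4, 3/4)
3. F lies on line AZ with AF:FZ = 4:3 ⇒ F = (1/7, 3/7)
4. R is the midpoint of FA ⇒ R = (1/14, 3/14)
through R parallel to FV: direction (6/7, -3/7); meets YV at U = (3/2, -1/2)
U = Y + t·(V−Y) with t = 4/3

t = 4/3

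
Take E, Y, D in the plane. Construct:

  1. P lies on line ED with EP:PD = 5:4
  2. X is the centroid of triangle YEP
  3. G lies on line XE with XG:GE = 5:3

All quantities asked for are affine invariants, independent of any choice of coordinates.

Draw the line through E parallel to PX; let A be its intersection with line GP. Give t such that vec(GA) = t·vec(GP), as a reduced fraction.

Work in coordinates with E = (0, 0), Y = (1, 0), D = (0, 1).
1. P lies on line ED with EP:PD = 5:4 ⇒ P = (0, 5/9)
2. X is the centroid of triangle YEP ⇒ X = (1/3, 5/27)
3. G lies on line XE with XG:GE = 5:3 ⇒ G = (1/8, 5/72)
through E parallel to PX: direction (1/3, -10/27); meets GP at A = (1/5, -2/9)
A = G + t·(P−G) with t = -3/5

t = -3/5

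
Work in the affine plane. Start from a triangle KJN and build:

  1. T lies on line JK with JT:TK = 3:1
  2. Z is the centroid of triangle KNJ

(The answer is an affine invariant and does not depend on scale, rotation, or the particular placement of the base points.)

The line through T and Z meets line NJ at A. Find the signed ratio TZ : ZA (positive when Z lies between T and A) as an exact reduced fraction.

Choose coordinates K = (0, 0), J = (1, 0), N = (0, 1).
1. T lies on line JK with JT:TK = 3:1 ⇒ T = (1/4, 0)
2. Z is the centroid of triangle KNJ ⇒ Z = (1/3, 1/3)
line TZ meets NJ at A = (2/5, 3/5)
Z = T + t·(A−T) with t = 5/9, so TZ:ZA = 5/9:4/9

TZ:ZA = 5/4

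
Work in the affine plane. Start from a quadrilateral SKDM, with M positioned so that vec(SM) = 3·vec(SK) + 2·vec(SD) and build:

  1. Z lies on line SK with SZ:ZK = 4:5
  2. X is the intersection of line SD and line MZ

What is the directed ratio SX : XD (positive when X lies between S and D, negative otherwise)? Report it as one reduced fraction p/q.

Choose coordinates S = (0, 0), K = (1, 0), D = (0, 1), M = (3, 2).
1. Z lies on line SK with SZ:ZK = 4:5 ⇒ Z = (4/9, 0)
2. X is the intersection of line SD and line MZ ⇒ X = (0, -8/23)
X = S + t·(D−S) with t = -8/23, so SX:XD = t:(1−t) = -8/23:31/23

SX:XD = -8/31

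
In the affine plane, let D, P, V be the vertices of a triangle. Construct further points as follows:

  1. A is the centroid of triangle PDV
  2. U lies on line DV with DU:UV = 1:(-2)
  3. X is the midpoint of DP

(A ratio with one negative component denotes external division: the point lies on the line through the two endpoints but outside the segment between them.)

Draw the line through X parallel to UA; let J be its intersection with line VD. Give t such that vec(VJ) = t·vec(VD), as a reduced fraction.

Choose coordinates D = (0, 0), P = (1, 0), V = (0, 1).
1. A is the centroid of triangle PDV ⇒ A = (1/3, 1/3)
2. U lies on line DV with DU:UV = 1:(-2) ⇒ U = (0, -1)
3. X is the midpoint of DP ⇒ X = (1/2, 0)
through X parallel to UA: direction (1/3, 4/3); meets VD at J = (0, -2)
J = V + t·(D−V) with t = 3

t = 3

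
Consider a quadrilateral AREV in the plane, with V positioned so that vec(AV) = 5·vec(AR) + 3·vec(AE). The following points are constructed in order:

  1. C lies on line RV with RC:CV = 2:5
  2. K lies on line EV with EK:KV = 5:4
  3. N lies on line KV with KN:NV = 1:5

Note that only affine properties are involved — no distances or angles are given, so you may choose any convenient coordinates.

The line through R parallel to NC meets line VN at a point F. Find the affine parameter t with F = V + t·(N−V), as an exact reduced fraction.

Work in coordinates with A = (0, 0), R = (1, 0), E = (0, 1), V = (5, 3).
1. C lies on line RV with RC:CV = 2:5 ⇒ C = (15/7, 6/7)
2. K lies on line EV with EK:KV = 5:4 ⇒ K = (25/9, 19/9)
3. N lies on line KV with KN:NV = 1:5 ⇒ N = (85/27, 61/27)
through R parallel to NC: direction (-190/189, -265/189); meets VN at F = (65/27, 53/27)
F = V + t·(N−V) with t = 7/5

t = 7/5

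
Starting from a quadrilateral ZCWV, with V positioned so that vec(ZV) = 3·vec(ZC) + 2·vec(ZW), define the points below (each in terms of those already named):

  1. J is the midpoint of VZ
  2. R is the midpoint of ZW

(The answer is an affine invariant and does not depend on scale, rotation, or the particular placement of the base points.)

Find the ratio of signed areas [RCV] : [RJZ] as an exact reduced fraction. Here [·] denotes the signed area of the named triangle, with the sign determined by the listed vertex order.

[RCV]:[RJZ] = -4

Work in coordinates with Z = (0, 0), C = (1, 0), W = (0, 1), V = (3, 2).
1. J is the midpoint of VZ ⇒ J = (3/2, 1)
2. R is the midpoint of ZW ⇒ R = (0, 1/2)
2·[RCV] = 3, 2·[RJZ] = -3/4
[RCV]:[RJZ] = 3:-3/4 = -4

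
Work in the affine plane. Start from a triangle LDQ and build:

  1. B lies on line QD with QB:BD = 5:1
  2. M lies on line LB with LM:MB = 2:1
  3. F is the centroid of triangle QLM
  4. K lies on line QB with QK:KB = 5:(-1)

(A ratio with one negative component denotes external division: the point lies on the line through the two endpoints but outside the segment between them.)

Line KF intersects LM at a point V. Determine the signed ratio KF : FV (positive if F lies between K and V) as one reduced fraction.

Set L = (0, 0), D = (1, 0), Q = (0, 1); any affine frame gives the same invariant.
1. B lies on line QD with QB:BD = 5:1 ⇒ B = (5/6, 1/6)
2. M lies on line LB with LM:MB = 2:1 ⇒ M = (5/9, 1/9)
3. F is the centroid of triangle QLM ⇒ F = (5/27, 10/27)
4. K lies on line QB with QK:KB = 5:(-1) ⇒ K = (25/24, -1/24)
line KF meets LM at V = (85/126, 17/126)
F = K + t·(V−K) with t = 7/3, so KF:FV = 7/3:-4/3

KF:FV = -7/4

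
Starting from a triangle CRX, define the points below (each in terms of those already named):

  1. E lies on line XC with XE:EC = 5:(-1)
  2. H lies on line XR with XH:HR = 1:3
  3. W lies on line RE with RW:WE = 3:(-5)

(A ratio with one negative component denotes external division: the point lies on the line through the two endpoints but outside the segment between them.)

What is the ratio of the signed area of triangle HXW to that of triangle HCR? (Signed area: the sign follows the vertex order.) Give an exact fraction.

Assign C = (0, 0), R = (1, 0), X = (0, 1) — the answer is frame-independent, so this choice is without loss of generality.
1. E lies on line XC with XE:EC = 5:(-1) ⇒ E = (0, -1/4)
2. H lies on line XR with XH:HR = 1:3 ⇒ H = (1/4, 3/4)
3. W lies on line RE with RW:WE = 3:(-5) ⇒ W = (5/2, 3/8)
2·[HXW] = -15/32, 2·[HCR] = 3/4
[HXW]:[HCR] = -15/32:3/4 = -5/8

[HXW]:[HCR] = -5/8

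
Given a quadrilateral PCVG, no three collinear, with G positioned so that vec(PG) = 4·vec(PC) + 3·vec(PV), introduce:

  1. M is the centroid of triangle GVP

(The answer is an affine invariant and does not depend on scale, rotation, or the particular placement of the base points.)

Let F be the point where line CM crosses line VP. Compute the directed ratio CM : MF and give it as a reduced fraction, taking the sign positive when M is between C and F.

Choose coordinates P = (0, 0), C = (1, 0), V = (0, 1), G = (4, 3).
1. M is the centroid of triangle GVP ⇒ M = (4/3, 4/3)
line CM meets VP at F = (0, -4)
M = C + t·(F−C) with t = -1/3, so CM:MF = -1/3:4/3

CM:MF = -1/4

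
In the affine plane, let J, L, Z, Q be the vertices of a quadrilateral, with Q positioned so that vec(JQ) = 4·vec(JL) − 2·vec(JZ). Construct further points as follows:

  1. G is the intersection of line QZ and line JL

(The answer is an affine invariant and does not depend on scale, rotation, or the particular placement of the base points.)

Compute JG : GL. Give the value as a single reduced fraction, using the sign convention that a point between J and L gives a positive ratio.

JG:GL = -4

Set J = (0, 0), L = (1, 0), Z = (0, 1), Q = (4, -2); any affine frame gives the same invariant.
1. G is the intersection of line QZ and line JL ⇒ G = (4/3, 0)
G = J + t·(L−J) with t = 4/3, so JG:GL = t:(1−t) = 4/3:-1/3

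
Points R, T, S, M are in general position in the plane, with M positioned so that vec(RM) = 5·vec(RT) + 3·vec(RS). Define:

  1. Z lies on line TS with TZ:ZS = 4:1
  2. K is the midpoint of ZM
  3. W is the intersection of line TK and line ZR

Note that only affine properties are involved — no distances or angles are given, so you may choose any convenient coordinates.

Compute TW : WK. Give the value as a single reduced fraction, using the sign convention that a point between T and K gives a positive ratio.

Assign R = (0, 0), T = (1, 0), S = (0, 1), M = (5, 3) — the answer is frame-independent, so this choice is without loss of generality.
1. Z lies on line TS with TZ:ZS = 4:1 ⇒ Z = (1/5, 4/5)
2. K is the midpoint of ZM ⇒ K = (13/5, 19/10)
3. W is the intersection of line TK and line ZR ⇒ W = (-19/45, -76/45)
W = T + t·(K−T) with t = -8/9, so TW:WK = t:(1−t) = -8/9:17/9

TW:WK = -8/17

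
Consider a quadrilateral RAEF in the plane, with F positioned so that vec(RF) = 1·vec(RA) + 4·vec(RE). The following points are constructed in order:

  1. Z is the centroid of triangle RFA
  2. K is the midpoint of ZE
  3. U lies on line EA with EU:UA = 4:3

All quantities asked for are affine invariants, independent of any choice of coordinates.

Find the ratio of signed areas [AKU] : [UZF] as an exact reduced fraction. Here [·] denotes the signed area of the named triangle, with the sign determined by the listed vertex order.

[AKU]:[UZF] = -9/2

Choose coordinates R = (0, 0), A = (1, 0), E = (0, 1), F = (1, 4).
1. Z is the centroid of triangle RFA ⇒ Z = (2/3, 4/3)
2. K is the midpoint of ZE ⇒ K = (1/3, 7/6)
3. U lies on line EA with EU:UA = 4:3 ⇒ U = (4/7, 3/7)
2·[AKU] = 3/14, 2·[UZF] = -1/21
[AKU]:[UZF] = 3/14:-1/21 = -9/2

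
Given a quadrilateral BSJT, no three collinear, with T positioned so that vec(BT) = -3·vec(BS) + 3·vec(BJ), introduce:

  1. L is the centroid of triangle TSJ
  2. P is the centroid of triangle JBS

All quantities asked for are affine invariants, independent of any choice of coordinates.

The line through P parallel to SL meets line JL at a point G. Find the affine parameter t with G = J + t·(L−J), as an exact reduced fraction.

t = 2

Set B = (0, 0), S = (1, 0), J = (0, 1), T = (-3, 3); any affine frame gives the same invariant.
1. L is the centroid of triangle TSJ ⇒ L = (-2/3, 4/3)
2. P is the centroid of triangle JBS ⇒ P = (1/3, 1/3)
through P parallel to SL: direction (-5/3, 4/3); meets JL at G = (-4/3, 5/3)
G = J + t·(L−J) with t = 2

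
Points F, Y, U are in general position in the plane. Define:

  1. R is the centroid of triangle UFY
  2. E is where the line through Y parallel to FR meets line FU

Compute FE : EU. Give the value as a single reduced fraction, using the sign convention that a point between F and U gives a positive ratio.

FE:EU = -1/2

Assign F = (0, 0), Y = (1, 0), U = (0, 1) — the answer is frame-independent, so this choice is without loss of generality.
1. R is the centroid of triangle UFY ⇒ R = (1/3, 1/3)
2. E is where the line through Y parallel to FR meets line FU ⇒ E = (0, -1)
E = F + t·(U−F) with t = -1, so FE:EU = t:(1−t) = -1:2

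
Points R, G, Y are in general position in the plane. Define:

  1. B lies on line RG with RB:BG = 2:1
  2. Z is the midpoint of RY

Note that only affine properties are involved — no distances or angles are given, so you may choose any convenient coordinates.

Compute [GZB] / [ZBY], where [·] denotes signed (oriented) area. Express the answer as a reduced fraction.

Choose coordinates R = (0, 0), G = (1, 0), Y = (0, 1).
1. B lies on line RG with RB:BG = 2:1 ⇒ B = (2/3, 0)
2. Z is the midpoint of RY ⇒ Z = (0, 1/2)
2·[GZB] = 1/6, 2·[ZBY] = 1/3
[GZB]:[ZBY] = 1/6:1/3 = 1/2

[GZB]:[ZBY] = 1/2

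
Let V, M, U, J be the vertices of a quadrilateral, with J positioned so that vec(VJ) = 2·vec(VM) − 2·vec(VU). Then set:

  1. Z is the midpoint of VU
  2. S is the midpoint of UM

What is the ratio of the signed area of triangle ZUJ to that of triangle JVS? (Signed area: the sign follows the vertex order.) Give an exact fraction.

[ZUJ]:[JVS] = 1/2

Choose coordinates V = (0, 0), M = (1, 0), U = (0, 1), J = (2, -2).
1. Z is the midpoint of VU ⇒ Z = (0, 1/2)
2. S is the midpoint of UM ⇒ S = (1/2, 1/2)
2·[ZUJ] = -1, 2·[JVS] = -2
[ZUJ]:[JVS] = -1:-2 = 1/2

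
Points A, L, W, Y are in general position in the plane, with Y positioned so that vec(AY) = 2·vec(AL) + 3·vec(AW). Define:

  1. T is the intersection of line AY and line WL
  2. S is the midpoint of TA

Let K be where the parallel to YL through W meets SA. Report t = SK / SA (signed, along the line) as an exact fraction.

Assign A = (0, 0), L = (1, 0), W = (0, 1), Y = (2, 3) — the answer is frame-independent, so this choice is without loss of generality.
1. T is the intersection of line AY and line WL ⇒ T = (2/5, 3/5)
2. S is the midpoint of TA ⇒ S = (1/5, 3/10)
through W parallel to YL: direction (-1, -3); meets SA at K = (-2/3, -1)
K = S + t·(A−S) with t = 13/3

t = 13/3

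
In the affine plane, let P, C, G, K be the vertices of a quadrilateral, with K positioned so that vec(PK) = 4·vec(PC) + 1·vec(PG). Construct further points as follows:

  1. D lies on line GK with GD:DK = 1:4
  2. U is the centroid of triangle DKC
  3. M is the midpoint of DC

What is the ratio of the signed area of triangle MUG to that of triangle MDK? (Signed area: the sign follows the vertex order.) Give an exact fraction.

Choose coordinates P = (0, 0), C = (1, 0), G = (0, 1), K = (4, 1).
1. D lies on line GK with GD:DK = 1:4 ⇒ D = (4/5, 1)
2. U is the centroid of triangle DKC ⇒ U = (29/15, 2/3)
3. M is the midpoint of DC ⇒ M = (9/10, 1/2)
2·[MUG] = 2/3, 2·[MDK] = -8/5
[MUG]:[MDK] = 2/3:-8/5 = -5/12

[MUG]:[MDK] = -5/12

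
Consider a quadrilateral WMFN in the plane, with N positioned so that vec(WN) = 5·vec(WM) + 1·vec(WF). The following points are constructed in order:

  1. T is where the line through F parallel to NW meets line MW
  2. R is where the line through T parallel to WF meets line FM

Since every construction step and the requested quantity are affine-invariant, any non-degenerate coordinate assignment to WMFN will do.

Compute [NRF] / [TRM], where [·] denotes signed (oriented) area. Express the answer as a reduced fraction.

Set W = (0, 0), M = (1, 0), F = (0, 1), N = (5, 1); any affine frame gives the same invariant.
1. T is where the line through F parallel to NW meets line MW ⇒ T = (-5, 0)
2. R is where the line through T parallel to WF meets line FM ⇒ R = (-5, 6)
2·[NRF] = 25, 2·[TRM] = -36
[NRF]:[TRM] = 25:-36 = -25/36

[NRF]:[TRM] = -25/36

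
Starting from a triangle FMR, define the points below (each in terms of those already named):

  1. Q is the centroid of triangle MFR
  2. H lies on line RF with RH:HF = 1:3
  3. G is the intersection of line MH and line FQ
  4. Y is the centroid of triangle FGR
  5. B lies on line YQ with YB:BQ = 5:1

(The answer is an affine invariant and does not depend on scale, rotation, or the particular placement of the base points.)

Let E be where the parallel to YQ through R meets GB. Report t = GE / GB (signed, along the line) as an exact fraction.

Assign F = (0, 0), M = (1, 0), R = (0, 1) — the answer is frame-independent, so this choice is without loss of generality.
1. Q is the centroid of triangle MFR ⇒ Q = (1/3, 1/3)
2. H lies on line RF with RH:HF = 1:3 ⇒ H = (0, 3/4)
3. G is the intersection of line MH and line FQ ⇒ G = (3/7, 3/7)
4. Y is the centroid of triangle FGR ⇒ Y = (1/7, 10/21)
5. B lies on line YQ with YB:BQ = 5:1 ⇒ B = (19/63, 5/14)
through R parallel to YQ: direction (4/21, -1/7); meets GB at E = (13/21, 15/28)
E = G + t·(B−G) with t = -3/2

t = -3/2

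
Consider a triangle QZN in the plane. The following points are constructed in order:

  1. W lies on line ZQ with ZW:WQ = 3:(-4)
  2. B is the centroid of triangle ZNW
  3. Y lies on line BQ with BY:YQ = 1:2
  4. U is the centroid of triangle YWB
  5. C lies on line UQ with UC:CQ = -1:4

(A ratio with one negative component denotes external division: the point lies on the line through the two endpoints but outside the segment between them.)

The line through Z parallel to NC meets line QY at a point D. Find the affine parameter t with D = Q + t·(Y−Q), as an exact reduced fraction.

t = 1/2

Work in coordinates with Q = (0, 0), Z = (1, 0), N = (0, 1).
1. W lies on line ZQ with ZW:WQ = 3:(-4) ⇒ W = (4, 0)
2. B is the centroid of triangle ZNW ⇒ B = (5/3, 1/3)
3. Y lies on line BQ with BY:YQ = 1:2 ⇒ Y = (10/9, 2/9)
4. U is the centroid of triangle YWB ⇒ U = (61/27, 5/27)
5. C lies on line UQ with UC:CQ = -1:4 ⇒ C = (244/81, 20/81)
through Z parallel to NC: direction (244/81, -61/81); meets QY at D = (5/9, 1/9)
D = Q + t·(Y−Q) with t = 1/2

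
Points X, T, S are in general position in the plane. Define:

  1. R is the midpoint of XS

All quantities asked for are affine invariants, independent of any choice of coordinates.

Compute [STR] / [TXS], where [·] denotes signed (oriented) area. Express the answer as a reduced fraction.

[STR]:[TXS] = 1/2

Work in coordinates with X = (0, 0), T = (1, 0), S = (0, 1).
1. R is the midpoint of XS ⇒ R = (0, 1/2)
2·[STR] = -1/2, 2·[TXS] = -1
[STR]:[TXS] = -1/2:-1 = 1/2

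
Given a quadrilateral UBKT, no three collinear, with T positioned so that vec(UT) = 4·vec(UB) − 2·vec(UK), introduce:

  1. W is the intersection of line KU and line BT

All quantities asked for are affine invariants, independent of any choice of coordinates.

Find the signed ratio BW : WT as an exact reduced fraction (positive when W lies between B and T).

Choose coordinates U = (0, 0), B = (1, 0), K = (0, 1), T = (4, -2).
1. W is the intersection of line KU and line BT ⇒ W = (0, 2/3)
W = B + t·(T−B) with t = -1/3, so BW:WT = t:(1−t) = -1/3:4/3

BW:WT = -1/4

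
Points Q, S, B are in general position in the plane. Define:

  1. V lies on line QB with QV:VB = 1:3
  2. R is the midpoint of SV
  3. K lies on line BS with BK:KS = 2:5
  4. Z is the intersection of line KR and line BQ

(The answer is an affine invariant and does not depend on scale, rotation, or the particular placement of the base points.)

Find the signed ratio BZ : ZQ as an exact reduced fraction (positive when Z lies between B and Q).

BZ:ZQ = -1/3

Set Q = (0, 0), S = (1, 0), B = (0, 1); any affine frame gives the same invariant.
1. V lies on line QB with QV:VB = 1:3 ⇒ V = (0, 1/4)
2. R is the midpoint of SV ⇒ R = (1/2, 1/8)
3. K lies on line BS with BK:KS = 2:5 ⇒ K = (2/7, 5/7)
4. Z is the intersection of line KR and line BQ ⇒ Z = (0, 3/2)
Z = B + t·(Q−B) with t = -1/2, so BZ:ZQ = t:(1−t) = -1/2:3/2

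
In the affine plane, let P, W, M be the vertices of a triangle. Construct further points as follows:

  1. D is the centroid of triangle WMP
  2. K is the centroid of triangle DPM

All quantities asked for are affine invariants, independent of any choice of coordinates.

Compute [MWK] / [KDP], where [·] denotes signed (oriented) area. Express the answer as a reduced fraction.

Work in coordinates with P = (0, 0), W = (1, 0), M = (0, 1).
1. D is the centroid of triangle WMP ⇒ D = (1/3, 1/3)
2. K is the centroid of triangle DPM ⇒ K = (1/9, 4/9)
2·[MWK] = -4/9, 2·[KDP] = -1/9
[MWK]:[KDP] = -4/9:-1/9 = 4

[MWK]:[KDP] = 4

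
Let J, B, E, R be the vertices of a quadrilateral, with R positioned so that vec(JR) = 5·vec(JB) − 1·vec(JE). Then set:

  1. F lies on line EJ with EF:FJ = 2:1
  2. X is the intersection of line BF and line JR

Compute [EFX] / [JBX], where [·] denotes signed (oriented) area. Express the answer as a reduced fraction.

[EFX]:[JBX] = -10/3

Set J = (0, 0), B = (1, 0), E = (0, 1), R = (5, -1); any affine frame gives the same invariant.
1. F lies on line EJ with EF:FJ = 2:1 ⇒ F = (0, 1/3)
2. X is the intersection of line BF and line JR ⇒ X = (5/2, -1/2)
2·[EFX] = 5/3, 2·[JBX] = -1/2
[EFX]:[JBX] = 5/3:-1/2 = -10/3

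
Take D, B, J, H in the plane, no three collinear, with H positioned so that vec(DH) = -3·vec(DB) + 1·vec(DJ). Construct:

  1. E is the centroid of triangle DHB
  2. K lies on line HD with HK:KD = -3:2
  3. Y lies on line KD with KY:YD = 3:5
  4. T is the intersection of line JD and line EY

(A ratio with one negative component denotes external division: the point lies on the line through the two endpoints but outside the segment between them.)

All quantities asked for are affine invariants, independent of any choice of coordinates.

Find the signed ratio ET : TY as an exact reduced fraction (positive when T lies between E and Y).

Work in coordinates with D = (0, 0), B = (1, 0), J = (0, 1), H = (-3, 1).
1. E is the centroid of triangle DHB ⇒ E = (-2/3, 1/3)
2. K lies on line HD with HK:KD = -3:2 ⇒ K = (6, -2)
3. Y lies on line KD with KY:YD = 3:5 ⇒ Y = (15/4, -5/4)
4. T is the intersection of line JD and line EY ⇒ T = (0, 5/53)
T = E + t·(Y−E) with t = 8/53, so ET:TY = t:(1−t) = 8/53:45/53

ET:TY = 8/45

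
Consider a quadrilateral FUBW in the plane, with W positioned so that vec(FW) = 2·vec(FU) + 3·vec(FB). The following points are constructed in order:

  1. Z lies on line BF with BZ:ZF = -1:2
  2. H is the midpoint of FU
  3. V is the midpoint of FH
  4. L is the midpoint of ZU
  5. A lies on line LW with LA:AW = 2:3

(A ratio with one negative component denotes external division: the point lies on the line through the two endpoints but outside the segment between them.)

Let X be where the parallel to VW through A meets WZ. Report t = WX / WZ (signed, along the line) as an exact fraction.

Choose coordinates F = (0, 0), U = (1, 0), B = (0, 1), W = (2, 3).
1. Z lies on line BF with BZ:ZF = -1:2 ⇒ Z = (0, 2)
2. H is the midpoint of FU ⇒ H = (1/2, 0)
3. V is the midpoint of FH ⇒ V = (1/4, 0)
4. L is the midpoint of ZU ⇒ L = (1/2, 1)
5. A lies on line LW with LA:AW = 2:3 ⇒ A = (11/10, 9/5)
through A parallel to VW: direction (7/4, 3); meets WZ at X = (146/85, 243/85)
X = W + t·(Z−W) with t = 12/85

t = 12/85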